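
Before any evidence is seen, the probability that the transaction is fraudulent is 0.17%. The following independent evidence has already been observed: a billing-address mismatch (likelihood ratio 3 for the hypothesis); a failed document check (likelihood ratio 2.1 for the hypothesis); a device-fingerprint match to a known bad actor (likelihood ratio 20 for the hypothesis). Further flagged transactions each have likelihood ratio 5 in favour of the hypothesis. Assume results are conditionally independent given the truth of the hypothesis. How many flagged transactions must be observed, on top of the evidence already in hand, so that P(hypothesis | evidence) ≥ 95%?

Prior odds = 0.0017/0.9983 = 17/9983.
Combined Bayes factor of the evidence already in hand = 3 × 2.1 × 20 = 126.
Odds after that evidence = (17/9983) × 126 = 2142/9983.
Target odds = 0.95/0.05 = 19.
Need 5ⁿ ≥ 19 ÷ (2142/9983) = 189677/2142.
5² = 25 falls short of 189677/2142 but 5³ = 125 reaches it, so n = 3.

3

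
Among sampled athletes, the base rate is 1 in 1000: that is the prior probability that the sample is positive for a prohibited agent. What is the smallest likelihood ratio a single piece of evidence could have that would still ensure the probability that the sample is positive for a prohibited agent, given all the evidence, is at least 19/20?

Prior odds = 0.001/0.999 = 1/999.
Target odds = 0.95/0.05 = 19.
Required Bayes factor = 19 ÷ (1/999) = 18981.

18981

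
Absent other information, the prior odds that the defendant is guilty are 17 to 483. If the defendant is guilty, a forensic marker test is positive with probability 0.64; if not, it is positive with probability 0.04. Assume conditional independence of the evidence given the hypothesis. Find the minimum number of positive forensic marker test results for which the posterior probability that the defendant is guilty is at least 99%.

Prior odds = 17/483.
Likelihood ratio of a positive = 0.64/0.04 = 16.
Target odds: 0.99 ÷ 0.01 = 99.
Require 16ⁿ ≥ 99 ÷ (17/483) = 47817/17.
16² = 256 falls short of 47817/17 but 16³ = 4096 reaches it, so n = 3.

3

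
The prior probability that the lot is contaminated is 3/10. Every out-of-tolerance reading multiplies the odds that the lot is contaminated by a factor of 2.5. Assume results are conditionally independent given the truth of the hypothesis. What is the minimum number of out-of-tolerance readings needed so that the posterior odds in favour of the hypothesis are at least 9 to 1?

Prior odds: 0.3 ÷ 0.7 = 3/7.
Likelihood ratio per out-of-tolerance reading = 2.5.
Target odds = 9.
Require 2.5ⁿ ≥ 9 ÷ (3/7) = 21.
2.5³ = 15.625 falls short of 21 but 2.5⁴ = 39.0625 reaches it, so n = 4.

4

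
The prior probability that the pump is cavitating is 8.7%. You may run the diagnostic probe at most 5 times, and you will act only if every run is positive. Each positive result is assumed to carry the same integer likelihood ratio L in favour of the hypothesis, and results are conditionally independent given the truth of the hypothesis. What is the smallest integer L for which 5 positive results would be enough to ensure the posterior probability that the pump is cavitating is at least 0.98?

Prior odds = 0.087/0.913 = 87/913.
Target odds = 0.98/0.02 = 49.
Need L⁵ ≥ 49 ÷ (87/913) = 44737/87.
3⁵ = 243 < 44737/87 ≤ 1024 = 4⁵, so L = 4.

4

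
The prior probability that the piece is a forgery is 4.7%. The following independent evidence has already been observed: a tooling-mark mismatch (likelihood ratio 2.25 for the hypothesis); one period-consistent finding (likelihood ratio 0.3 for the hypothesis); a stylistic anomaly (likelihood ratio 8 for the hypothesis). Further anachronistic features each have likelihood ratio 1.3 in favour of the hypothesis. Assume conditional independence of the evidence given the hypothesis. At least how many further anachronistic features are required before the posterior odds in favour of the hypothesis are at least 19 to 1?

Prior odds = 0.047/0.953 = 47/953.
Combined Bayes factor of the evidence already in hand = 2.25 × 0.3 × 8 = 5.4.
Odds after that evidence = (47/953) × 5.4 = 1269/4765.
Target odds = 19.
Need 1.3ⁿ ≥ 19 ÷ (1269/4765) = 90535/1269.
1.3¹⁶ ≈66.5417 falls short of 90535/1269 but 1.3¹⁷ ≈86.5042 reaches it, so n = 17.

17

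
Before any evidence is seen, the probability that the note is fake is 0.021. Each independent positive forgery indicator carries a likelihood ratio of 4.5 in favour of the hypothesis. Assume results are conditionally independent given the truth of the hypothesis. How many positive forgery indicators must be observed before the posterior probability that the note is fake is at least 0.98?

Prior odds: 0.021 ÷ 0.979 = 21/979.
Likelihood ratio per positive forgery indicator = 4.5.
Target posterior odds = 0.98/0.02 = 49.
Need (21/979) × 4.5ⁿ ≥ 49, i.e. 4.5ⁿ ≥ 6853/3.
4.5⁵ = 1845.28125 falls short of 6853/3 but 4.5⁶ = 8303.765625 reaches it, so n = 6.

6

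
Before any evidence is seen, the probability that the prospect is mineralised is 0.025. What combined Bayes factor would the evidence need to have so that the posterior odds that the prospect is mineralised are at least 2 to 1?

Prior odds = 0.025/0.975 = 1/39.
Target odds = 2.
Required Bayes factor = 2 ÷ (1/39) = 78.

78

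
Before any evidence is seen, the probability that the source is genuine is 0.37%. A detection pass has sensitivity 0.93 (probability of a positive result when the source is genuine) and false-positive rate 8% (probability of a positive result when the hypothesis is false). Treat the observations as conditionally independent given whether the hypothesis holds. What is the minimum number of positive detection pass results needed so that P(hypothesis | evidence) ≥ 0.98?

Prior odds = 0.0037/0.9963 = 37/9963.
Likelihood ratio of a positive result = 0.93/0.08 = 11.625.
Target posterior odds = 0.98/0.02 = 49.
Require 11.625ⁿ ≥ 49 ÷ (37/9963) = 488187/37.
11.625³ = 804357/512 falls short of 488187/37 but 11.625⁴ = 74805201/4096 reaches it, so n = 4.

4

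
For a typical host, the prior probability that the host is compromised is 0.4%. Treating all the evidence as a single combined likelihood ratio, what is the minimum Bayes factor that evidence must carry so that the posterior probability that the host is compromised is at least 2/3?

498

Prior odds = 0.004/0.996 = 1/249.
Target odds = (2/3)/(1/3) = 2.
Required Bayes factor = 2 ÷ (1/249) = 498.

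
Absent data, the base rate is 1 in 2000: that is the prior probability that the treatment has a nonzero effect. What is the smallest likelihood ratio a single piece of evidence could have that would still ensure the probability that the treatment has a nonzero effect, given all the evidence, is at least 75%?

Prior odds = 0.0005/0.9995 = 1/1999.
Target odds = 0.75/0.25 = 3.
Required Bayes factor = 3 ÷ (1/1999) = 5997.

5997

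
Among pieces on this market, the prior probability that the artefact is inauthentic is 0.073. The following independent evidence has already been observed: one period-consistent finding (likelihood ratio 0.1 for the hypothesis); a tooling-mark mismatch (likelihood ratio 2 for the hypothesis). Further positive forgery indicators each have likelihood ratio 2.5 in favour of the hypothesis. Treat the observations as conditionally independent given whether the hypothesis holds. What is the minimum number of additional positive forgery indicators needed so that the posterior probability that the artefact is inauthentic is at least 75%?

6

Prior odds = 0.073/0.927 = 73/927.
Combined Bayes factor of the evidence already in hand = 0.1 × 2 = 0.2.
Odds after that evidence = (73/927) × 0.2 = 73/4635.
Target odds = 0.75/0.25 = 3.
Need 2.5ⁿ ≥ 3 ÷ (73/4635) = 13905/73.
2.5⁵ = 97.65625 falls short of 13905/73 but 2.5⁶ = 244.140625 reaches it, so n = 6.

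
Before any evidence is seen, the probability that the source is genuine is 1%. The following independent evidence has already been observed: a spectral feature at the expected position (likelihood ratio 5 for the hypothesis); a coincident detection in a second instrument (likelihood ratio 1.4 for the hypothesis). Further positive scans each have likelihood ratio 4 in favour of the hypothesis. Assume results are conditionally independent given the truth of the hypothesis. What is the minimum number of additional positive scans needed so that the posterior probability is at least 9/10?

4

Prior odds = 0.01/0.99 = 1/99.
Combined Bayes factor of the evidence already in hand = 5 × 1.4 = 7.
Odds after that evidence = (1/99) × 7 = 7/99.
Target odds = 0.9/0.1 = 9.
Need 4ⁿ ≥ 9 ÷ (7/99) = 891/7.
4³ = 64 falls short of 891/7 but 4⁴ = 256 reaches it, so n = 4.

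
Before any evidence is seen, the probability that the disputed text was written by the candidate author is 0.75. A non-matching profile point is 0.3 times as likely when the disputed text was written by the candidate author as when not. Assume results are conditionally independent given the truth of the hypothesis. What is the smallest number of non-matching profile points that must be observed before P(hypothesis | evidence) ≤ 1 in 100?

5

Prior odds: 0.75 ÷ 0.25 = 3.
Likelihood ratio per non-matching profile point = 0.3.
Target odds: 0.01 ÷ 0.99 = 1/99.
Require 0.3ⁿ ≤ 1/99 ÷ 3 = 1/297.
0.3⁴ = 0.0081 is still above 1/297 but 0.3⁵ = 243/100000 is at or below it, so n = 5.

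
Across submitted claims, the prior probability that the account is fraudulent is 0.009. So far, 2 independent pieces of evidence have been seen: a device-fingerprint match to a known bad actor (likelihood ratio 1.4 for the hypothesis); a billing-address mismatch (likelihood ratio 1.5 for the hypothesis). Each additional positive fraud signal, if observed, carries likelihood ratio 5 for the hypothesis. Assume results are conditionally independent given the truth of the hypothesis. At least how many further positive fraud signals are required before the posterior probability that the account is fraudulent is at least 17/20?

4

Prior odds = 0.009/0.991 = 9/991.
Combined Bayes factor of the evidence already in hand = 1.4 × 1.5 = 2.1.
Odds after that evidence = (9/991) × 2.1 = 189/9910.
Target odds = 0.85/0.15 = 17/3.
Need 5ⁿ ≥ 17/3 ÷ (189/9910) = 168470/567.
5³ = 125 falls short of 168470/567 but 5⁴ = 625 reaches it, so n = 4.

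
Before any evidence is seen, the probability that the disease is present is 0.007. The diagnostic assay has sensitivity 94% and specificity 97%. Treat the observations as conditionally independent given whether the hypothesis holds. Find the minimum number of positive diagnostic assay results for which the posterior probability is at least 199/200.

3

Prior odds = 0.007/0.993 = 7/993.
False-positive rate = 1 − 0.97 = 0.03; likelihood ratio of a positive = 0.94/0.03 = 94/3.
Target posterior odds = 0.995/0.005 = 199.
Require (94/3)ⁿ ≥ 199 ÷ (7/993) = 197607/7.
(94/3)² = 8836/9 falls short of 197607/7 but (94/3)³ = 830584/27 reaches it, so n = 3.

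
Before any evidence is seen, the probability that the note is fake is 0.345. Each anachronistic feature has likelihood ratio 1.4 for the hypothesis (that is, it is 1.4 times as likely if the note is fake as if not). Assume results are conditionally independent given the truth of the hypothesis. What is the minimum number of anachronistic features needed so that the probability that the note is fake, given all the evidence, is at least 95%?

Prior odds = 0.345/0.655 = 69/131.
Likelihood ratio per anachronistic feature = 1.4.
Target odds: 0.95 ÷ 0.05 = 19.
Need (69/131) × 1.4ⁿ ≥ 19, i.e. 1.4ⁿ ≥ 2489/69.
1.4¹⁰ = 282475249/9765625 falls short of 2489/69 but 1.4¹¹ ≈40.4957 reaches it, so n = 11.

11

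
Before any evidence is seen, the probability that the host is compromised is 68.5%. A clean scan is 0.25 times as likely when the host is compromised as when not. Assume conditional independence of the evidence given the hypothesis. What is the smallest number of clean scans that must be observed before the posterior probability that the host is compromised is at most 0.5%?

Prior odds = 0.685/0.315 = 137/63.
Likelihood ratio per clean scan = 0.25.
Target odds: 0.005 ÷ 0.995 = 1/199.
Require 0.25ⁿ ≤ 1/199 ÷ (137/63) = 63/27263.
0.25⁴ = 0.00390625 is still above 63/27263 but 0.25⁵ = 1/1024 is at or below it, so n = 5.

5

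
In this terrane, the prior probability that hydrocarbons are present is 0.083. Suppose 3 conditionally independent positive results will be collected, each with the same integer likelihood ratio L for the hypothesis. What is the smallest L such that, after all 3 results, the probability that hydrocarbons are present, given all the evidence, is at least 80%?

Prior odds = 0.083/0.917 = 83/917.
Target odds = 0.8/0.2 = 4.
Need L³ ≥ 4 ÷ (83/917) = 3668/83.
3³ = 27 < 3668/83 ≤ 64 = 4³, so L = 4.

4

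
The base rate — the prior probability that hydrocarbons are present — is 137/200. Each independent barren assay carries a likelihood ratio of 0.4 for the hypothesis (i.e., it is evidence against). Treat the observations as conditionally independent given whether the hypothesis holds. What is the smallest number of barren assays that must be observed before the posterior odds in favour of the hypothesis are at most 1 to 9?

Prior odds = 0.685/0.315 = 137/63.
Likelihood ratio per barren assay = 0.4.
Target odds = 1/9.
Require 0.4ⁿ ≤ 1/9 ÷ (137/63) = 7/137.
0.4³ = 0.064 is still above 7/137 but 0.4⁴ = 0.0256 is at or below it, so n = 4.

4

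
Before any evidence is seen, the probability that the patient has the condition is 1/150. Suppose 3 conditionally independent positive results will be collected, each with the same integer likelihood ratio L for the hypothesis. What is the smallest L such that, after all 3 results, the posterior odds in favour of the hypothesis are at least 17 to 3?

Prior odds = (1/150)/(149/150) = 1/149.
Target odds = 17/3.
Need L³ ≥ 17/3 ÷ (1/149) = 2533/3.
9³ = 729 < 2533/3 ≤ 1000 = 10³, so L = 10.

10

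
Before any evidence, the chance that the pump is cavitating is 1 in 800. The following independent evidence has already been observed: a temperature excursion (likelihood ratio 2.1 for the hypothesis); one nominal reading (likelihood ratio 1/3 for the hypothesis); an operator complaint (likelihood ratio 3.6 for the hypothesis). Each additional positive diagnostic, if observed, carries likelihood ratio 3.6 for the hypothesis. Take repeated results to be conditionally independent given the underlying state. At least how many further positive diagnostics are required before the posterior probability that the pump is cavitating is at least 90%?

Prior odds = 0.00125/0.99875 = 1/799.
Combined Bayes factor of the evidence already in hand = 2.1 × (1/3) × 3.6 = 2.52.
Odds after that evidence = (1/799) × 2.52 = 63/19975.
Target odds = 0.9/0.1 = 9.
Need 3.6ⁿ ≥ 9 ÷ (63/19975) = 19975/7.
3.6⁶ = 34012224/15625 falls short of 19975/7 but 3.6⁷ = 612220032/78125 reaches it, so n = 7.

7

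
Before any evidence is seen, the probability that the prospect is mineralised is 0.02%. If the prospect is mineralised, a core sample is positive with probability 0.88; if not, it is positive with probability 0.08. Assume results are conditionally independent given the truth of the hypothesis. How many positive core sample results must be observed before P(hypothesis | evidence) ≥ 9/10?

Prior odds: 0.0002 ÷ 0.9998 = 1/4999.
Likelihood ratio of a positive = 0.88/0.08 = 11.
Target odds: 0.9 ÷ 0.1 = 9.
Require 11ⁿ ≥ 9 ÷ (1/4999) = 44991.
11⁴ = 14641 falls short of 44991 but 11⁵ = 161051 reaches it, so n = 5.

5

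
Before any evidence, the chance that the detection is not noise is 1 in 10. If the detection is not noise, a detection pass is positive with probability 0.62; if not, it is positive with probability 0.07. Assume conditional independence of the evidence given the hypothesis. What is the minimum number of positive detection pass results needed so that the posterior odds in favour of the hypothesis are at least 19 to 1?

3

Prior odds = 0.1/0.9 = 1/9.
Likelihood ratio of a positive = 0.62/0.07 = 62/7.
Target odds = 19.
Need (1/9) × (62/7)ⁿ ≥ 19, i.e. (62/7)ⁿ ≥ 171.
(62/7)² = 3844/49 falls short of 171 but (62/7)³ = 238328/343 reaches it, so n = 3.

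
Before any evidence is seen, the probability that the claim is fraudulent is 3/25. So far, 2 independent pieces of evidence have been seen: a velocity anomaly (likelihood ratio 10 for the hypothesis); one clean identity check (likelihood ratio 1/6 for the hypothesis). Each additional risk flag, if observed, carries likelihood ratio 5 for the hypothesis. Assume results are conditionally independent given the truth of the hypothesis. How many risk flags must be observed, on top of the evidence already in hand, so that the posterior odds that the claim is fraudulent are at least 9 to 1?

Prior odds = 0.12/0.88 = 3/22.
Combined Bayes factor of the evidence already in hand = 10 × (1/6) = 5/3.
Odds after that evidence = (3/22) × 5/3 = 5/22.
Target odds = 9.
Need 5ⁿ ≥ 9 ÷ (5/22) = 39.6.
5² = 25 falls short of 39.6 but 5³ = 125 reaches it, so n = 3.

3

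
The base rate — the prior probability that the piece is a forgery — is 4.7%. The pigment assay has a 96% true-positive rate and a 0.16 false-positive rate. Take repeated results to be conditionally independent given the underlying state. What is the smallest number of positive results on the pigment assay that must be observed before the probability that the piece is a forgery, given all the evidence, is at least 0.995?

Prior odds = 0.047/0.953 = 47/953.
Likelihood ratio of a positive result = 0.96/0.16 = 6.
Target odds: 0.995 ÷ 0.005 = 199.
Need (47/953) × 6ⁿ ≥ 199, i.e. 6ⁿ ≥ 189647/47.
6⁴ = 1296 falls short of 189647/47 but 6⁵ = 7776 reaches it, so n = 5.

5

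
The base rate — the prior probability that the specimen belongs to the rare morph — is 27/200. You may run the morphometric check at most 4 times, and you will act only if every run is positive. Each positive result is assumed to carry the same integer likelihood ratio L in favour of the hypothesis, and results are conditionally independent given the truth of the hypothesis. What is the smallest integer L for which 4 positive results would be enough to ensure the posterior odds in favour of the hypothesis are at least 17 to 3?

3

Prior odds = 0.135/0.865 = 27/173.
Target odds = 17/3.
Need L⁴ ≥ 17/3 ÷ (27/173) = 2941/81.
2⁴ = 16 < 2941/81 ≤ 81 = 3⁴, so L = 3.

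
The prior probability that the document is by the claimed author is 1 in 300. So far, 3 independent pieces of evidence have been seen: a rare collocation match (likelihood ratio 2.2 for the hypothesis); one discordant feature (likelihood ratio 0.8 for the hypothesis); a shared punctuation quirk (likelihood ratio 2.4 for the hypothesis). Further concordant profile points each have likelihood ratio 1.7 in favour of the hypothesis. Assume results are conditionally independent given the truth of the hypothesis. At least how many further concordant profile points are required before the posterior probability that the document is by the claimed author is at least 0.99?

17

Prior odds = (1/300)/(299/300) = 1/299.
Combined Bayes factor of the evidence already in hand = 2.2 × 0.8 × 2.4 = 4.224.
Odds after that evidence = (1/299) × 4.224 = 528/37375.
Target odds = 0.99/0.01 = 99.
Need 1.7ⁿ ≥ 99 ÷ (528/37375) = 7007.8125.
1.7¹⁶ ≈4866.12 falls short of 7007.8125 but 1.7¹⁷ ≈8272.4 reaches it, so n = 17.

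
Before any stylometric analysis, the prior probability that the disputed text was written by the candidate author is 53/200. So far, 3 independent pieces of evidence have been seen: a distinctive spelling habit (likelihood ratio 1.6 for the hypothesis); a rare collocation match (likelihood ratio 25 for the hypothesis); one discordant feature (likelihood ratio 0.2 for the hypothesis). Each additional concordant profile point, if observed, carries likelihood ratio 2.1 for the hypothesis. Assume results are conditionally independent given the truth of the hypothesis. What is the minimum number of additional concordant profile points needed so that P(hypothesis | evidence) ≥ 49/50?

4

Prior odds = 0.265/0.735 = 53/147.
Combined Bayes factor of the evidence already in hand = 1.6 × 25 × 0.2 = 8.
Odds after that evidence = (53/147) × 8 = 424/147.
Target odds = 0.98/0.02 = 49.
Need 2.1ⁿ ≥ 49 ÷ (424/147) = 7203/424.
2.1³ = 9.261 falls short of 7203/424 but 2.1⁴ = 19.4481 reaches it, so n = 4.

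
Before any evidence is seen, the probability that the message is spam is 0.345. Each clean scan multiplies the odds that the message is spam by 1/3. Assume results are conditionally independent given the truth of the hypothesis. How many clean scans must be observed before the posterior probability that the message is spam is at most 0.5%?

5

Prior odds: 0.345 ÷ 0.655 = 69/131.
Likelihood ratio per clean scan = 1/3.
Target posterior odds = 0.005/0.995 = 1/199.
Need (69/131) × (1/3)ⁿ ≤ 1/199, i.e. (1/3)ⁿ ≤ 131/13731.
(1/3)⁴ = 1/81 is still above 131/13731 but (1/3)⁵ = 1/243 is at or below it, so n = 5.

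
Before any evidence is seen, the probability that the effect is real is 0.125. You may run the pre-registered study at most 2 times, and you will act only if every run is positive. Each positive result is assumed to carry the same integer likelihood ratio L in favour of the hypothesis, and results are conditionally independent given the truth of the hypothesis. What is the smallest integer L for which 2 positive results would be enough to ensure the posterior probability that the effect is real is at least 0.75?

Prior odds = 0.125/0.875 = 1/7.
Target odds = 0.75/0.25 = 3.
Need L² ≥ 3 ÷ (1/7) = 21.
4² = 16 < 21 ≤ 25 = 5², so L = 5.

5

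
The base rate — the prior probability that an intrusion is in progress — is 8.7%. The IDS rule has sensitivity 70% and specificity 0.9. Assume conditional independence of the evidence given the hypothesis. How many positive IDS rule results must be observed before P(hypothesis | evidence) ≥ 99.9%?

Prior odds = 0.087/0.913 = 87/913.
False-positive rate = 1 − 0.9 = 0.1; likelihood ratio of a positive = 0.7/0.1 = 7.
Target posterior odds = 0.999/0.001 = 999.
Require 7ⁿ ≥ 999 ÷ (87/913) = 304029/29.
7⁴ = 2401 falls short of 304029/29 but 7⁵ = 16807 reaches it, so n = 5.

5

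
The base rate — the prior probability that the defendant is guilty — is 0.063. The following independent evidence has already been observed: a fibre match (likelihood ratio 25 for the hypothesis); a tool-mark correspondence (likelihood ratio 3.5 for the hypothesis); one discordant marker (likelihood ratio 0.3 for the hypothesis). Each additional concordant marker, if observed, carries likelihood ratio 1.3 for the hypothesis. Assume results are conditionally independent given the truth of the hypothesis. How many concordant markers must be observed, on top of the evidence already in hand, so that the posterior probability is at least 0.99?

Prior odds = 0.063/0.937 = 63/937.
Combined Bayes factor of the evidence already in hand = 25 × 3.5 × 0.3 = 26.25.
Odds after that evidence = (63/937) × 26.25 = 6615/3748.
Target odds = 0.99/0.01 = 99.
Need 1.3ⁿ ≥ 99 ÷ (6615/3748) = 41228/735.
1.3¹⁵ ≈51.1859 falls short of 41228/735 but 1.3¹⁶ ≈66.5417 reaches it, so n = 16.

16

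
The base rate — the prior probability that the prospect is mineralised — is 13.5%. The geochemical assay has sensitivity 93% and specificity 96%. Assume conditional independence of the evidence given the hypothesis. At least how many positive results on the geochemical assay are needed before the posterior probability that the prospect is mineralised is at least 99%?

Prior odds: 0.135 ÷ 0.865 = 27/173.
False-positive rate = 1 − 0.96 = 0.04; likelihood ratio of a positive = 0.93/0.04 = 23.25.
Target odds: 0.99 ÷ 0.01 = 99.
Need (27/173) × 23.25ⁿ ≥ 99, i.e. 23.25ⁿ ≥ 1903/3.
23.25² = 540.5625 falls short of 1903/3 but 23.25³ = 804357/64 reaches it, so n = 3.

3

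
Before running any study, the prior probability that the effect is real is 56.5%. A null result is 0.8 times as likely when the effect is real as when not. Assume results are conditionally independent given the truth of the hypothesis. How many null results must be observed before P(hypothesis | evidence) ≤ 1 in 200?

Prior odds: 0.565 ÷ 0.435 = 113/87.
Likelihood ratio per null result = 0.8.
Target odds: 0.005 ÷ 0.995 = 1/199.
Need (113/87) × 0.8ⁿ ≤ 1/199, i.e. 0.8ⁿ ≤ 87/22487.
0.8²⁴ ≈0.00472237 is still above 87/22487 but 0.8²⁵ ≈0.00377789 is at or below it, so n = 25.

25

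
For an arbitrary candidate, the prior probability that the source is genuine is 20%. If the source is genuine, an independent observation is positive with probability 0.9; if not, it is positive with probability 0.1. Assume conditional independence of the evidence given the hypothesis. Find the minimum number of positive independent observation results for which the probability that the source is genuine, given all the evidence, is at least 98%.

Prior odds = 0.2/0.8 = 0.25.
Likelihood ratio of a positive = 0.9/0.1 = 9.
Target odds: 0.98 ÷ 0.02 = 49.
Require 9ⁿ ≥ 49 ÷ 0.25 = 196.
9² = 81 falls short of 196 but 9³ = 729 reaches it, so n = 3.

3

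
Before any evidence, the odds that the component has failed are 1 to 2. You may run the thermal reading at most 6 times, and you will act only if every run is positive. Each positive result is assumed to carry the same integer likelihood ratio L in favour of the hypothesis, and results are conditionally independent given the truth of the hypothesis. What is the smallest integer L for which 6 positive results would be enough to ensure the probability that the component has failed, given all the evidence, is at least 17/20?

2

Prior odds = 0.5.
Target odds = 0.85/0.15 = 17/3.
Need L⁶ ≥ 17/3 ÷ 0.5 = 34/3.
1⁶ = 1 < 34/3 ≤ 64 = 2⁶, so L = 2.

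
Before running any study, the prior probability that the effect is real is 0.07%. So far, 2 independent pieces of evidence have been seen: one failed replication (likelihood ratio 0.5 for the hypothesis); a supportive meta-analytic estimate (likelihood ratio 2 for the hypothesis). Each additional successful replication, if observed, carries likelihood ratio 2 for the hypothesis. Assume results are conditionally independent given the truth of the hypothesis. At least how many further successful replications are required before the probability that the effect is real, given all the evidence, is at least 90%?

14

Prior odds = 0.0007/0.9993 = 7/9993.
Combined Bayes factor of the evidence already in hand = 0.5 × 2 = 1.
Odds after that evidence = (7/9993) × 1 = 7/9993.
Target odds = 0.9/0.1 = 9.
Need 2ⁿ ≥ 9 ÷ (7/9993) = 89937/7.
2¹³ = 8192 falls short of 89937/7 but 2¹⁴ = 16384 reaches it, so n = 14.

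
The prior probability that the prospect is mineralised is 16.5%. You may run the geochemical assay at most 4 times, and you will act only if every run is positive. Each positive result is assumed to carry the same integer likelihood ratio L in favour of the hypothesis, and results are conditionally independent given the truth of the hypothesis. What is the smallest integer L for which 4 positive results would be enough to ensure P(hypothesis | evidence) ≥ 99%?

5

Prior odds = 0.165/0.835 = 33/167.
Target odds = 0.99/0.01 = 99.
Need L⁴ ≥ 99 ÷ (33/167) = 501.
4⁴ = 256 < 501 ≤ 625 = 5⁴, so L = 5.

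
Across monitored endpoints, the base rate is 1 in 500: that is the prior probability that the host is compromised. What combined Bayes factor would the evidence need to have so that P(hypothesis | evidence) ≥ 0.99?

49401

Prior odds = 0.002/0.998 = 1/499.
Target odds = 0.99/0.01 = 99.
Required Bayes factor = 99 ÷ (1/499) = 49401.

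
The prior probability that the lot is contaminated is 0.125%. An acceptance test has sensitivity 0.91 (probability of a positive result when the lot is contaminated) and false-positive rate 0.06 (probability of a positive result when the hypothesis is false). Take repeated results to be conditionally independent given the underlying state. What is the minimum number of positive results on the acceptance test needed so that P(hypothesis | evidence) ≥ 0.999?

Prior odds = 0.00125/0.99875 = 1/799.
Likelihood ratio of a positive result = 0.91/0.06 = 91/6.
Target posterior odds = 0.999/0.001 = 999.
Require (91/6)ⁿ ≥ 999 ÷ (1/799) = 798201.
(91/6)⁴ = 68574961/1296 falls short of 798201 but (91/6)⁵ ≈802510 reaches it, so n = 5.

5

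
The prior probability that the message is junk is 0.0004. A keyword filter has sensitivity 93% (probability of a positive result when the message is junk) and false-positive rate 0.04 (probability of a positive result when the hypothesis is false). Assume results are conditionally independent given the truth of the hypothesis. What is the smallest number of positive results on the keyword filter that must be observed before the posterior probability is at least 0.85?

4

Prior odds: 0.0004 ÷ 0.9996 = 1/2499.
Likelihood ratio of a positive result = 0.93/0.04 = 23.25.
Target posterior odds = 0.85/0.15 = 17/3.
Require 23.25ⁿ ≥ 17/3 ÷ (1/2499) = 14161.
23.25³ = 804357/64 falls short of 14161 but 23.25⁴ = 74805201/256 reaches it, so n = 4.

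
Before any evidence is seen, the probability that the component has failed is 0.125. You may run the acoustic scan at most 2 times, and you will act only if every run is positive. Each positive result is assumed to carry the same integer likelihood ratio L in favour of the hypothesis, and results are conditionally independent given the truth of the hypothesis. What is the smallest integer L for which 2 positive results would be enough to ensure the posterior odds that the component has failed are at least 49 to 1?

19

Prior odds = 0.125/0.875 = 1/7.
Target odds = 49.
Need L² ≥ 49 ÷ (1/7) = 343.
18² = 324 < 343 ≤ 361 = 19², so L = 19.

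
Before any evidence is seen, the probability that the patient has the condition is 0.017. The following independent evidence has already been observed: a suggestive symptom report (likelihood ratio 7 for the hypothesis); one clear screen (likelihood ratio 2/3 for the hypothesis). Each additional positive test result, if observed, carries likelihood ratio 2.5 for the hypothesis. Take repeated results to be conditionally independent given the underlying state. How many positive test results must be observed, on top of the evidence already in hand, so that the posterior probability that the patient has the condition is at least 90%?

6

Prior odds = 0.017/0.983 = 17/983.
Combined Bayes factor of the evidence already in hand = 7 × (2/3) = 14/3.
Odds after that evidence = (17/983) × 14/3 = 238/2949.
Target odds = 0.9/0.1 = 9.
Need 2.5ⁿ ≥ 9 ÷ (238/2949) = 26541/238.
2.5⁵ = 97.65625 falls short of 26541/238 but 2.5⁶ = 244.140625 reaches it, so n = 6.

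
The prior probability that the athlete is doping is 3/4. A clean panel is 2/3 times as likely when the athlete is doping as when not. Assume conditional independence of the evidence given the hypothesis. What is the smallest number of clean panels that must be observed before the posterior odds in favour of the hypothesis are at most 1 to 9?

9

Prior odds = 0.75/0.25 = 3.
Likelihood ratio per clean panel = 2/3.
Target odds = 1/9.
Require (2/3)ⁿ ≤ 1/9 ÷ 3 = 1/27.
(2/3)⁸ = 256/6561 is still above 1/27 but (2/3)⁹ = 512/19683 is at or below it, so n = 9.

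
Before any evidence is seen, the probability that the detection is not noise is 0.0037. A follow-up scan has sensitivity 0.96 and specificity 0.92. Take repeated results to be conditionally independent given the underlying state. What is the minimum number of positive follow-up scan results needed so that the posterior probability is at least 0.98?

4

Prior odds = 0.0037/0.9963 = 37/9963.
False-positive rate = 1 − 0.92 = 0.08; likelihood ratio of a positive = 0.96/0.08 = 12.
Target posterior odds = 0.98/0.02 = 49.
Need (37/9963) × 12ⁿ ≥ 49, i.e. 12ⁿ ≥ 488187/37.
12³ = 1728 falls short of 488187/37 but 12⁴ = 20736 reaches it, so n = 4.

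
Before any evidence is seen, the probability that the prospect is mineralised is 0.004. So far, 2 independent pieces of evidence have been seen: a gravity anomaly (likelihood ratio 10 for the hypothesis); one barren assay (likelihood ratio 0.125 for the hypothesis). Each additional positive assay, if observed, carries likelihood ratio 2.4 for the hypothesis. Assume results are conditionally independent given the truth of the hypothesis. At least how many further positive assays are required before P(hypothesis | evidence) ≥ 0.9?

Prior odds = 0.004/0.996 = 1/249.
Combined Bayes factor of the evidence already in hand = 10 × 0.125 = 1.25.
Odds after that evidence = (1/249) × 1.25 = 5/996.
Target odds = 0.9/0.1 = 9.
Need 2.4ⁿ ≥ 9 ÷ (5/996) = 1792.8.
2.4⁸ = 429981696/390625 falls short of 1792.8 but 2.4⁹ ≈2641.81 reaches it, so n = 9.

9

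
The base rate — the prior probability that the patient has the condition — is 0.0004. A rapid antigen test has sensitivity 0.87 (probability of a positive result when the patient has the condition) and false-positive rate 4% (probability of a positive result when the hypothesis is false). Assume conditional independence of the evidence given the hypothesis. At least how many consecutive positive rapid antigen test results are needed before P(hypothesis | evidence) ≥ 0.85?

4

Prior odds: 0.0004 ÷ 0.9996 = 1/2499.
Likelihood ratio of a positive result = 0.87/0.04 = 21.75.
Target odds: 0.85 ÷ 0.15 = 17/3.
Need (1/2499) × 21.75ⁿ ≥ 17/3, i.e. 21.75ⁿ ≥ 14161.
21.75³ = 658503/64 falls short of 14161 but 21.75⁴ = 57289761/256 reaches it, so n = 4.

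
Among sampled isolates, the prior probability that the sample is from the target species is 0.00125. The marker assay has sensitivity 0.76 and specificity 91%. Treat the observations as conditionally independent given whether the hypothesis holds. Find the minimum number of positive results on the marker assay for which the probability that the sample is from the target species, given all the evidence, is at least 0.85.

Prior odds: 0.00125 ÷ 0.99875 = 1/799.
False-positive rate = 1 − 0.91 = 0.09; likelihood ratio of a positive = 0.76/0.09 = 76/9.
Target posterior odds = 0.85/0.15 = 17/3.
Require (76/9)ⁿ ≥ 17/3 ÷ (1/799) = 13583/3.
(76/9)³ = 438976/729 falls short of 13583/3 but (76/9)⁴ = 33362176/6561 reaches it, so n = 4.

4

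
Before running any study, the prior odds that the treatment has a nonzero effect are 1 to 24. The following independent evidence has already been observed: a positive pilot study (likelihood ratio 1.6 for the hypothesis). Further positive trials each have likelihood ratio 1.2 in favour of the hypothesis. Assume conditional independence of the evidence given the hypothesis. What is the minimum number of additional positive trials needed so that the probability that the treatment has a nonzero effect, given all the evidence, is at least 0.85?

25

Prior odds = 1/24.
Bayes factor of the evidence already in hand = 1.6.
Odds after that evidence = (1/24) × 1.6 = 1/15.
Target odds = 0.85/0.15 = 17/3.
Need 1.2ⁿ ≥ 17/3 ÷ (1/15) = 85.
1.2²⁴ ≈79.4968 falls short of 85 but 1.2²⁵ ≈95.3962 reaches it, so n = 25.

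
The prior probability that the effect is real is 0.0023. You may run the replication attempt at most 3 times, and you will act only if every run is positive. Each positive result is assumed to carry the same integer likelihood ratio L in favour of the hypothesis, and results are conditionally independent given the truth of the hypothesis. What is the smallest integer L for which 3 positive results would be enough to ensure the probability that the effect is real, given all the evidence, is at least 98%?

28

Prior odds = 0.0023/0.9977 = 23/9977.
Target odds = 0.98/0.02 = 49.
Need L³ ≥ 49 ÷ (23/9977) = 488873/23.
27³ = 19683 < 488873/23 ≤ 21952 = 28³, so L = 28.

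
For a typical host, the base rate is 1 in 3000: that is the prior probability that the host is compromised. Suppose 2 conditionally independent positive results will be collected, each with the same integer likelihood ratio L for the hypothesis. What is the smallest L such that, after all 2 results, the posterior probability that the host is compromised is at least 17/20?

131

Prior odds = (1/3000)/(2999/3000) = 1/2999.
Target odds = 0.85/0.15 = 17/3.
Need L² ≥ 17/3 ÷ (1/2999) = 50983/3.
130² = 16900 < 50983/3 ≤ 17161 = 131², so L = 131.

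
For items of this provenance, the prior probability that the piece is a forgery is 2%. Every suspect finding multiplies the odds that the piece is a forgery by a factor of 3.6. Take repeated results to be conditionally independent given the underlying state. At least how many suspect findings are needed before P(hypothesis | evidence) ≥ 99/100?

7

Prior odds: 0.02 ÷ 0.98 = 1/49.
Likelihood ratio per suspect finding = 3.6.
Target posterior odds = 0.99/0.01 = 99.
Need (1/49) × 3.6ⁿ ≥ 99, i.e. 3.6ⁿ ≥ 4851.
3.6⁶ = 34012224/15625 falls short of 4851 but 3.6⁷ = 612220032/78125 reaches it, so n = 7.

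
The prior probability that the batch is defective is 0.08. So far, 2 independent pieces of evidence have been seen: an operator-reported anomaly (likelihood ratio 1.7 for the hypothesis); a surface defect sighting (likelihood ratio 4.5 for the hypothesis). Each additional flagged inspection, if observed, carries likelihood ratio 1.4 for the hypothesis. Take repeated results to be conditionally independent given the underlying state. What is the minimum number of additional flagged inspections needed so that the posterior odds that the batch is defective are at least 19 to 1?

Prior odds = 0.08/0.92 = 2/23.
Combined Bayes factor of the evidence already in hand = 1.7 × 4.5 = 7.65.
Odds after that evidence = (2/23) × 7.65 = 153/230.
Target odds = 19.
Need 1.4ⁿ ≥ 19 ÷ (153/230) = 4370/153.
1.4⁹ = 40353607/1953125 falls short of 4370/153 but 1.4¹⁰ = 282475249/9765625 reaches it, so n = 10.

10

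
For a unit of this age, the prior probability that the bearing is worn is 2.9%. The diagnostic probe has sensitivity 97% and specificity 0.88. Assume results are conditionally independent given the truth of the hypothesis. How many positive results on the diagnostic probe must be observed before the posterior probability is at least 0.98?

4

Prior odds = 0.029/0.971 = 29/971.
False-positive rate = 1 − 0.88 = 0.12; likelihood ratio of a positive = 0.97/0.12 = 97/12.
Target posterior odds = 0.98/0.02 = 49.
Require (97/12)ⁿ ≥ 49 ÷ (29/971) = 47579/29.
(97/12)³ = 912673/1728 falls short of 47579/29 but (97/12)⁴ = 88529281/20736 reaches it, so n = 4.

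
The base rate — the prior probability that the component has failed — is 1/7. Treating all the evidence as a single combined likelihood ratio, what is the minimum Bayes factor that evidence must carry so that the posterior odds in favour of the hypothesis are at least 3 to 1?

Prior odds = (1/7)/(6/7) = 1/6.
Target odds = 3.
Required Bayes factor = 3 ÷ (1/6) = 18.

18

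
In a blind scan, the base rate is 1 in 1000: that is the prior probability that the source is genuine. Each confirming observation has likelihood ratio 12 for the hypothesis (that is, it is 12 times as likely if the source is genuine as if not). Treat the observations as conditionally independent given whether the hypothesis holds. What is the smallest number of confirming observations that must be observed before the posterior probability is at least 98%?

5

Prior odds = 0.001/0.999 = 1/999.
Likelihood ratio per confirming observation = 12.
Target odds: 0.98 ÷ 0.02 = 49.
Need (1/999) × 12ⁿ ≥ 49, i.e. 12ⁿ ≥ 48951.
12⁴ = 20736 falls short of 48951 but 12⁵ = 248832 reaches it, so n = 5.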